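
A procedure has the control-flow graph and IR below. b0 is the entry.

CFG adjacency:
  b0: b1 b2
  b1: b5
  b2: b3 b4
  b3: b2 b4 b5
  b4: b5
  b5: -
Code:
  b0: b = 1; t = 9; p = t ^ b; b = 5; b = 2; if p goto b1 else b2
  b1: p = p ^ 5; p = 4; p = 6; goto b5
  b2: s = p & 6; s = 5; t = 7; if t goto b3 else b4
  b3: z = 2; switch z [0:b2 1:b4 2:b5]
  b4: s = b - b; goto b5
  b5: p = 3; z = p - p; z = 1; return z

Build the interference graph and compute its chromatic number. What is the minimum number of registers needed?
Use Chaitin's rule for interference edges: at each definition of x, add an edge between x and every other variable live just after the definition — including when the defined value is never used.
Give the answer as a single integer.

Per-block:
  b0 def {b,p,t} use ∅
  b1 def {p} use {p}
  b2 def {s,t} use {p}
  b3 def {z} use ∅
  b4 def {s} use {b}
  b5 def {p,z} use ∅

Live sets:
  live b0: ∅→{b,p}
  live b1: {p}→∅
  live b2: {b,p}→{b,p}
  live b3: {b,p}→{b,p}
  live b4: {b}→∅
  live b5: ∅→∅

Conflict graph:
  b↔{p,s,t,z}
  p↔{b,s,t,z}
  s↔{b,p}
  t↔{b,p}
  z↔{b,p}

Colouring:
  lower bound: {b,p,s} mutually conflict ⇒ χ ≥ 3
  assign b→R0 p→R1 s→R2 t→R2 z→R2 — no edge inside a register ⇒ χ ≤ 3
  χ = 3

Answer: 3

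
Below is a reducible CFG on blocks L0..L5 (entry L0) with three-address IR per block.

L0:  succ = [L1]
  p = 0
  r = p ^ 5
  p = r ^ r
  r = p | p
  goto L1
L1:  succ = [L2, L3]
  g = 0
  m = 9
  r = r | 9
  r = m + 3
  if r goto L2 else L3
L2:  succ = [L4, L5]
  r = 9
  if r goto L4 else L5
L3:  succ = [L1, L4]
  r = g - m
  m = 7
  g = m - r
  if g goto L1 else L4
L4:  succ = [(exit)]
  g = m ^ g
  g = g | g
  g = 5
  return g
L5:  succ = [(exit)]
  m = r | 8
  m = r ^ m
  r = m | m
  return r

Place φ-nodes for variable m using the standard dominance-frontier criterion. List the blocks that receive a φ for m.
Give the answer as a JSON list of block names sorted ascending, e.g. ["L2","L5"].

idom tree: L1←L0 L2←L1 L3←L1 L4←L1 L5←L2
Dom∩ at merges:
  L1: preds {L0,L3}: {L0} ∩ {L0,L1,L3} = {L0}; idom=L0
  L4: preds {L2,L3}: {L0,L1,L2} ∩ {L0,L1,L3} = {L0,L1}; idom=L1

DF walk-up:
  L1←L0: walk · to L0
  L1←L3: walk L3→L1 to L0
  L4←L2: walk L2 to L1
  L4←L3: walk L3 to L1
  L0 → ∅
  L1 → {L1}
  L2 → {L4}
  L3 → {L1,L4}
  L4 → ∅
  L5 → ∅

φ for m: defs {L1,L3,L5}
  DF⁺ = {L1,L4}

Answer: ["L1", "L4"]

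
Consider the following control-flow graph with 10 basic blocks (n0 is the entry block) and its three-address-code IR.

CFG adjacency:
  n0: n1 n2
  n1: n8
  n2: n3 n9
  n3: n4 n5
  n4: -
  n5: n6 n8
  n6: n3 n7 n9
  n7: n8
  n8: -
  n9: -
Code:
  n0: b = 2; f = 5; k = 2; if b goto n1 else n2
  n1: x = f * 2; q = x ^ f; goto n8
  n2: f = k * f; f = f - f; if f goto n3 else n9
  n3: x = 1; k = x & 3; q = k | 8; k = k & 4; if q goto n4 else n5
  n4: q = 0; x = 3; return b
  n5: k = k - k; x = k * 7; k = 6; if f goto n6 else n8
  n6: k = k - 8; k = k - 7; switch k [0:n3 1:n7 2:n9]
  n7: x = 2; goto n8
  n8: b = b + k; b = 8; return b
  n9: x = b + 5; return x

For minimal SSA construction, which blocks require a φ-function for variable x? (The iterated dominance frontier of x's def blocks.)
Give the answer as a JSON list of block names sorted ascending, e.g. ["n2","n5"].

idom tree: n1←n0 n2←n0 n3←n2 n4←n3 n5←n3 n6←n5 n7←n6 n8←n0 n9←n2
Dom at joins:
  n3: preds {n2,n6}: {n0,n2} ∩ {n0,n2,n3,n5,n6} = {n0,n2}; idom=n2
  n8: preds {n1,n5,n7}: {n0,n1} ∩ {n0,n2,n3,n5} ∩ {n0,n2,n3,n5,n6,n7} = {n0}; idom=n0
  n9: preds {n2,n6}: {n0,n2} ∩ {n0,n2,n3,n5,n6} = {n0,n2}; idom=n2

Frontier:
  join n3 pred n2: · stop@n2
  join n3 pred n6: n6→n5→n3 stop@n2
  join n8 pred n1: n1 stop@n0
  join n8 pred n5: n5→n3→n2 stop@n0
  join n8 pred n7: n7→n6→n5→n3→n2 stop@n0
  join n9 pred n2: · stop@n2
  join n9 pred n6: n6→n5→n3 stop@n2
  n0 → ∅
  n1 → {n8}
  n2 → {n8}
  n3 → {n3,n8,n9}
  n4 → ∅
  n5 → {n3,n8,n9}
  n6 → {n3,n8,n9}
  n7 → {n8}
  n8 → ∅
  n9 → ∅

φ for x: defs {n1,n3,n4,n5,n7,n9}
  DF⁺ = {n3,n8,n9}

Answer: ["n3", "n8", "n9"]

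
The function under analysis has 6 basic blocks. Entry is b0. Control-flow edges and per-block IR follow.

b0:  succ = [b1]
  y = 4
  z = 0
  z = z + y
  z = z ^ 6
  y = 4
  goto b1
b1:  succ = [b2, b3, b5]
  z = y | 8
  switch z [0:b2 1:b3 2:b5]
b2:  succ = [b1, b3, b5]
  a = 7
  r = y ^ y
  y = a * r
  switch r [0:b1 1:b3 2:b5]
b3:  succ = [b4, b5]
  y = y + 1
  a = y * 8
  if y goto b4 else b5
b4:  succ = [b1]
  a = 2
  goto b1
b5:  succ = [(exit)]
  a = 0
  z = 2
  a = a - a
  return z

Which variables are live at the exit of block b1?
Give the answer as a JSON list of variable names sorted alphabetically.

Answer: ["y"]

Derivation:
Per-block:
  b0 def {y,z} use ∅
  b1 def {z} use {y}
  b2 def {a,r,y} use {y}
  b3 def {a,y} use {y}
  b4 def {a} use ∅
  b5 def {a,z} use ∅

Liveness:
  b0 li=∅ lo={y}
  b1 li={y} lo={y}
  b2 li={y} lo={y}
  b3 li={y} lo={y}
  b4 li={y} lo={y}
  b5 li=∅ lo=∅

live-out(b1) = ["y"]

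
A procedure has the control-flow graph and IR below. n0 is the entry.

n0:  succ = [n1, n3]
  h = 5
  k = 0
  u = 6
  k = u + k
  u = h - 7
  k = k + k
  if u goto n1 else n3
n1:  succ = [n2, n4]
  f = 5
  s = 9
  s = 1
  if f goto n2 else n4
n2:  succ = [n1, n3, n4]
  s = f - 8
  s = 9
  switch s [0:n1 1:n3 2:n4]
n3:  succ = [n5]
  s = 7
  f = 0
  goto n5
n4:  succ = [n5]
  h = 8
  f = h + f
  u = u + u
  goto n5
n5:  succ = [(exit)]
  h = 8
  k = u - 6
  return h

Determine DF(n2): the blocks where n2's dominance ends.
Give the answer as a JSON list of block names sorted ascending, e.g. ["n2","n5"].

idom tree: n1←n0 n2←n1 n3←n0 n4←n1 n5←n0
Dom at joins:
  n1: preds {n0,n2}: {n0} ∩ {n0,n1,n2} = {n0}; idom=n0
  n3: preds {n0,n2}: {n0} ∩ {n0,n1,n2} = {n0}; idom=n0
  n4: preds {n1,n2}: {n0,n1} ∩ {n0,n1,n2} = {n0,n1}; idom=n1
  n5: preds {n3,n4}: {n0,n3} ∩ {n0,n1,n4} = {n0}; idom=n0

Frontier:
  n1←n0: walk · to n0
  n1←n2: walk n2→n1 to n0
  n3←n0: walk · to n0
  n3←n2: walk n2→n1 to n0
  n4←n1: walk · to n1
  n4←n2: walk n2 to n1
  n5←n3: walk n3 to n0
  n5←n4: walk n4→n1 to n0
  n0: DF=∅
  n1: DF={n1,n3,n5}
  n2: DF={n1,n3,n4}
  n3: DF={n5}
  n4: DF={n5}
  n5: DF=∅

DF(n2) = ["n1", "n3", "n4"]

Answer: ["n1", "n3", "n4"]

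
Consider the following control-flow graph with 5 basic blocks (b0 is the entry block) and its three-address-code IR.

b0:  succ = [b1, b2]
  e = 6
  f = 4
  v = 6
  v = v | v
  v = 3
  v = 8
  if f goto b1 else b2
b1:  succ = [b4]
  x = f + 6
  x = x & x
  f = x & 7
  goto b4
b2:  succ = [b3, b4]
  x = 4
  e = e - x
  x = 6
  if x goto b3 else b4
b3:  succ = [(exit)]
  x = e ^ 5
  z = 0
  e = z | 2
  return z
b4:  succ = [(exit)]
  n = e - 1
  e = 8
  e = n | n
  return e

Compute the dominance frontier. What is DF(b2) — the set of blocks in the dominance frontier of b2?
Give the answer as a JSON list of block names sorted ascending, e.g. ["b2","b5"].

idom tree: b1←b0 b2←b0 b3←b2 b4←b0
Join-block Dom:
  b4: preds {b1,b2}: {b0,b1} ∩ {b0,b2} = {b0}; idom=b0

Frontier:
  join b4 pred b1: b1 stop@b0
  join b4 pred b2: b2 stop@b0
  b0 → ∅
  b1 → {b4}
  b2 → {b4}
  b3 → ∅
  b4 → ∅

DF(b2) = ["b4"]

Answer: ["b4"]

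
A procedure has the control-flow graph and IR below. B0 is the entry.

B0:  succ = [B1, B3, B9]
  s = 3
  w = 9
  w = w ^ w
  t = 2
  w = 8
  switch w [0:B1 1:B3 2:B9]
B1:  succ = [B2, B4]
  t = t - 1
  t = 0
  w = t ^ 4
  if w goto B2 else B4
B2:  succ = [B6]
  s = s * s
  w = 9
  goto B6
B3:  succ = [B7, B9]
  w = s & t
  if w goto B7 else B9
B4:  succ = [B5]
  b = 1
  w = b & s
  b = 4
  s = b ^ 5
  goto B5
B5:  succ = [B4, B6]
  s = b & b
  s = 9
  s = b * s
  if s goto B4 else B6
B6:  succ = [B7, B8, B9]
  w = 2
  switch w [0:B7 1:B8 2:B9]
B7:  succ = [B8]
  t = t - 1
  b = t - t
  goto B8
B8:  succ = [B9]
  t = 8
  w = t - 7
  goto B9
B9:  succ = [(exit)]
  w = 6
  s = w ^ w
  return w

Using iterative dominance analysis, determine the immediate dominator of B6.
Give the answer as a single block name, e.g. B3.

idom tree: B1←B0 B2←B1 B3←B0 B4←B1 B5←B4 B6←B1 B7←B0 B8←B0 B9←B0
Dom at joins:
  B4: preds {B1,B5}: {B0,B1} ∩ {B0,B1,B4,B5} = {B0,B1}; idom=B1
  B6: preds {B2,B5}: {B0,B1,B2} ∩ {B0,B1,B4,B5} = {B0,B1}; idom=B1
  B7: preds {B3,B6}: {B0,B3} ∩ {B0,B1,B6} = {B0}; idom=B0
  B8: preds {B6,B7}: {B0,B1,B6} ∩ {B0,B7} = {B0}; idom=B0
  B9: preds {B0,B3,B6,B8}: {B0} ∩ {B0,B3} ∩ {B0,B1,B6} ∩ {B0,B8} = {B0}; idom=B0

idom(B6) = B1

Answer: B1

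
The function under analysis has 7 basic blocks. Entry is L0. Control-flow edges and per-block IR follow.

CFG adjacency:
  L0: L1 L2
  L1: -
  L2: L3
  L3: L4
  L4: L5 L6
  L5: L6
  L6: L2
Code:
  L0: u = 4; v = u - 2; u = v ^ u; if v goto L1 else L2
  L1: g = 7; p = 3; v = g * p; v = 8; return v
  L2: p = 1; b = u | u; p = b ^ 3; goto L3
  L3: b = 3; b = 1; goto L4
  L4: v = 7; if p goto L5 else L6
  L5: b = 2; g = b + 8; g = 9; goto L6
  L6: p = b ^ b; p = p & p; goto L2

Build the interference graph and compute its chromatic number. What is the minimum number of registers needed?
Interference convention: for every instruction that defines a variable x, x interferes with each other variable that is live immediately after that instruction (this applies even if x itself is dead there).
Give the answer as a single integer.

Answer: 4

Working:
Block summaries:
  L0: def={u,v} ue=∅
  L1: def={g,p,v} ue=∅
  L2: def={b,p} ue={u}
  L3: def={b} ue=∅
  L4: def={v} ue={p}
  L5: def={b,g} ue=∅
  L6: def={p} ue={b}

Liveness:
  L0: in=∅ out={u}
  L1: in=∅ out=∅
  L2: in={u} out={p,u}
  L3: in={p,u} out={b,p,u}
  L4: in={b,p,u} out={b,u}
  L5: in={u} out={b,u}
  L6: in={b,u} out={u}

Conflict graph:
  b↔{g,p,u,v}
  g↔{b,p,u}
  p↔{b,g,u,v}
  u↔{b,g,p,v}
  v↔{b,p,u}

Registers:
  {b,g,p,u} pairwise interfere (4-clique) ⇒ χ ≥ 4
  assign b→R0 g→R3 p→R1 u→R2 v→R3 — no edge inside a register ⇒ χ ≤ 4
  χ = 4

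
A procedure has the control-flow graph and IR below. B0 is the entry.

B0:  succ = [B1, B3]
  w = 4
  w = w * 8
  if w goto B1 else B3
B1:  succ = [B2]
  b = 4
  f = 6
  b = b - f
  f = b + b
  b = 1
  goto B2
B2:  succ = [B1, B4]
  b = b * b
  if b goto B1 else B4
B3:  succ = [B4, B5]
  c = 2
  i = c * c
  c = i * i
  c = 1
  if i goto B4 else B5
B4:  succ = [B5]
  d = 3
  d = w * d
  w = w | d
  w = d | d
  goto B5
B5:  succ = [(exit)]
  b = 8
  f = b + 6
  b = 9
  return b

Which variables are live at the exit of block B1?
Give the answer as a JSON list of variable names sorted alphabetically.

Answer: ["b", "w"]

Analysis:
Block summaries:
  B0: {w} / ∅
  B1: {b,f} / ∅
  B2: {b} / {b}
  B3: {c,i} / ∅
  B4: {d,w} / {w}
  B5: {b,f} / ∅

Live sets:
  B0: in=∅ out={w}
  B1: in={w} out={b,w}
  B2: in={b,w} out={w}
  B3: in={w} out={w}
  B4: in={w} out=∅
  B5: in=∅ out=∅

live-out(B1) = ["b", "w"]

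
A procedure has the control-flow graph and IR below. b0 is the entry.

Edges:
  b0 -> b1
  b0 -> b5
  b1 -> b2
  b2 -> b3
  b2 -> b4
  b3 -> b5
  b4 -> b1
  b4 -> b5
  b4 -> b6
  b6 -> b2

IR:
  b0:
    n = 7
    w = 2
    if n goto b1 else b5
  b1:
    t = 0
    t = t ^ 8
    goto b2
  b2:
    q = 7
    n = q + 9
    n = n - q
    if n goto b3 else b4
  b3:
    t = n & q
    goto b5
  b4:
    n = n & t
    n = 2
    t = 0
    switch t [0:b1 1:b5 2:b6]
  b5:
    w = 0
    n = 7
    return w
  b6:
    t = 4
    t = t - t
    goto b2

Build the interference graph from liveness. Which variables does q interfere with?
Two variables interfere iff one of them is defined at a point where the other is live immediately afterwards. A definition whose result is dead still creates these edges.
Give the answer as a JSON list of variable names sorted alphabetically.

Per-block:
  b0: {n,w} / ∅
  b1: {t} / ∅
  b2: {n,q} / ∅
  b3: {t} / {n,q}
  b4: {n,t} / {n,t}
  b5: {n,w} / ∅
  b6: {t} / ∅

Live sets:
  b0: in=∅ out=∅
  b1: in=∅ out={t}
  b2: in={t} out={n,q,t}
  b3: in={n,q} out=∅
  b4: in={n,t} out=∅
  b5: in=∅ out=∅
  b6: in=∅ out={t}

Interfere edges:
  n: {q,t,w}
  q: {n,t}
  t: {n,q}
  w: {n}

N(q) = ["n", "t"]

Answer: ["n", "t"]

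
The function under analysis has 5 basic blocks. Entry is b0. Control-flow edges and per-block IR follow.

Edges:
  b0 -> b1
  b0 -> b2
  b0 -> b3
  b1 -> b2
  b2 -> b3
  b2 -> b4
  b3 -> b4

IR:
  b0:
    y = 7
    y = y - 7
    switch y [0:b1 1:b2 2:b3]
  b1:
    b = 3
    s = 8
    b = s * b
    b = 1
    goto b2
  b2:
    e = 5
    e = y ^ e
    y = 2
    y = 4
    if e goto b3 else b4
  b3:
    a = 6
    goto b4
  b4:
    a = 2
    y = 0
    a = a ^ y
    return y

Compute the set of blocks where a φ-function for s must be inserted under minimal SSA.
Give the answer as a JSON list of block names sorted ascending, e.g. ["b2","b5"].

idom tree: b1←b0 b2←b0 b3←b0 b4←b0
Dom at joins:
  b2: preds {b0,b1}: {b0} ∩ {b0,b1} = {b0}; idom=b0
  b3: preds {b0,b2}: {b0} ∩ {b0,b2} = {b0}; idom=b0
  b4: preds {b2,b3}: {b0,b2} ∩ {b0,b3} = {b0}; idom=b0

DF walk-up:
  join b2 pred b0: · stop@b0
  join b2 pred b1: b1 stop@b0
  join b3 pred b0: · stop@b0
  join b3 pred b2: b2 stop@b0
  join b4 pred b2: b2 stop@b0
  join b4 pred b3: b3 stop@b0
  DF(b0)=∅
  DF(b1)={b2}
  DF(b2)={b3,b4}
  DF(b3)={b4}
  DF(b4)=∅

φ for s: defs {b1}
  DF⁺ = {b2,b3,b4}

Answer: ["b2", "b3", "b4"]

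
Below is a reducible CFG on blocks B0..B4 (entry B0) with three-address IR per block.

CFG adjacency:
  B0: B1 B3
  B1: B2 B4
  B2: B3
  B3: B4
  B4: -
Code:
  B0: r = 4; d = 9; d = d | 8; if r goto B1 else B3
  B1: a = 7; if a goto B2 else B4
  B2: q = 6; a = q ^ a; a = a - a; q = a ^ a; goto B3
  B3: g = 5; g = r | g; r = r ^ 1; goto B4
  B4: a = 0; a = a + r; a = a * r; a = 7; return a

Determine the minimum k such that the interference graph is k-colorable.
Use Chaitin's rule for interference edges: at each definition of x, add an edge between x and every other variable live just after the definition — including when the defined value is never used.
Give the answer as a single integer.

Block summaries:
  B0: {d,r} / ∅
  B1: {a} / ∅
  B2: {a,q} / {a}
  B3: {g,r} / {r}
  B4: {a} / {r}

Live sets:
  B0: in=∅ out={r}
  B1: in={r} out={a,r}
  B2: in={a,r} out={r}
  B3: in={r} out={r}
  B4: in={r} out=∅

Conflict graph:
  a — {q,r}
  d — {r}
  g — {r}
  q — {a,r}
  r — {a,d,g,q}

Registers:
  {a,q,r} pairwise interfere (3-clique) ⇒ χ ≥ 3
  assign a→R1 d→R1 g→R1 q→R2 r→R0 — no edge inside a register ⇒ χ ≤ 3
  χ = 3

Answer: 3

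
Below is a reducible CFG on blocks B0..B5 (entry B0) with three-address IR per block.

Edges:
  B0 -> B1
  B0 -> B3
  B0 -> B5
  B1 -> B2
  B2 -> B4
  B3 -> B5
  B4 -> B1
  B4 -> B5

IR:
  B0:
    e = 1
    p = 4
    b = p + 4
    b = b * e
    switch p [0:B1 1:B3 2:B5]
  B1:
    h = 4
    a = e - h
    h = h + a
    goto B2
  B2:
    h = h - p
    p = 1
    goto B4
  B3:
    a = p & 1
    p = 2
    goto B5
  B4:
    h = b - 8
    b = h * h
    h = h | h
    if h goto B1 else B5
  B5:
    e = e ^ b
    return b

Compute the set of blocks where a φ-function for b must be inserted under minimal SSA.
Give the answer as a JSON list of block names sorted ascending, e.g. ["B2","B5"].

Answer: ["B1", "B5"]

Derivation:
idom tree: B1←B0 B2←B1 B3←B0 B4←B2 B5←B0
Dom∩ at merges:
  B1: preds {B0,B4}: {B0} ∩ {B0,B1,B2,B4} = {B0}; idom=B0
  B5: preds {B0,B3,B4}: {B0} ∩ {B0,B3} ∩ {B0,B1,B2,B4} = {B0}; idom=B0

DF walk-up:
  join B1 pred B0: · stop@B0
  join B1 pred B4: B4→B2→B1 stop@B0
  join B5 pred B0: · stop@B0
  join B5 pred B3: B3 stop@B0
  join B5 pred B4: B4→B2→B1 stop@B0
  B0 → ∅
  B1 → {B1,B5}
  B2 → {B1,B5}
  B3 → {B5}
  B4 → {B1,B5}
  B5 → ∅

φ for b: defs {B0,B4}
  DF⁺ = {B1,B5}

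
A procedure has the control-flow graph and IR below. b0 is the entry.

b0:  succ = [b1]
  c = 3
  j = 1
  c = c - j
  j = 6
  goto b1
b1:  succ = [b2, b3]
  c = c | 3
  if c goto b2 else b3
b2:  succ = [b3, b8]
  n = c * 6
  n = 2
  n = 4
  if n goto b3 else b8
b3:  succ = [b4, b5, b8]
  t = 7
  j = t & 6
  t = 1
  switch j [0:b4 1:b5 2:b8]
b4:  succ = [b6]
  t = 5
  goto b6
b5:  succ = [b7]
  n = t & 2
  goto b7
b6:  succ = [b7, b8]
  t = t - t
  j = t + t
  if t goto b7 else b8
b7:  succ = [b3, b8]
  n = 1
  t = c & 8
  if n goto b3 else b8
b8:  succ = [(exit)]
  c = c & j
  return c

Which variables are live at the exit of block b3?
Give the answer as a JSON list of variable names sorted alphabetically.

Per-block:
  b0 def {c,j} use ∅
  b1 def {c} use {c}
  b2 def {n} use {c}
  b3 def {j,t} use ∅
  b4 def {t} use ∅
  b5 def {n} use {t}
  b6 def {j,t} use {t}
  b7 def {n,t} use {c}
  b8 def {c} use {c,j}

Backward fixpoint:
  live b0: ∅→{c,j}
  live b1: {c,j}→{c,j}
  live b2: {c,j}→{c,j}
  live b3: {c}→{c,j,t}
  live b4: {c}→{c,t}
  live b5: {c,j,t}→{c,j}
  live b6: {c,t}→{c,j}
  live b7: {c,j}→{c,j}
  live b8: {c,j}→∅

live-out(b3) = ["c", "j", "t"]

Answer: ["c", "j", "t"]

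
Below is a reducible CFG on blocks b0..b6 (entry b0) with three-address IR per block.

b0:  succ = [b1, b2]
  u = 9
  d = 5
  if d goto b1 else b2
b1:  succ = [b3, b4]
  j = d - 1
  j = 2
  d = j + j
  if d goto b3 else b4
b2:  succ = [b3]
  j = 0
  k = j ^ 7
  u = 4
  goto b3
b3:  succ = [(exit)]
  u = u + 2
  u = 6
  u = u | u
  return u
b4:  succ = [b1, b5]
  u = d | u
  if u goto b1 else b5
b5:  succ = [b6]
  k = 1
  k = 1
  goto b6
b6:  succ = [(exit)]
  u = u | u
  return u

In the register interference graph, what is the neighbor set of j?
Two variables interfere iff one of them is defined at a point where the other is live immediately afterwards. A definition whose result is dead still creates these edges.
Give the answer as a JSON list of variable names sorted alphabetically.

Answer: ["u"]

Derivation:
Block summaries:
  b0: {d,u} / ∅
  b1: {d,j} / {d}
  b2: {j,k,u} / ∅
  b3: {u} / {u}
  b4: {u} / {d,u}
  b5: {k} / ∅
  b6: {u} / {u}

Live sets:
  b0: in=∅ out={d,u}
  b1: in={d,u} out={d,u}
  b2: in=∅ out={u}
  b3: in={u} out=∅
  b4: in={d,u} out={d,u}
  b5: in={u} out={u}
  b6: in={u} out=∅

Interference:
  d: {u}
  j: {u}
  k: {u}
  u: {d,j,k}

N(j) = ["u"]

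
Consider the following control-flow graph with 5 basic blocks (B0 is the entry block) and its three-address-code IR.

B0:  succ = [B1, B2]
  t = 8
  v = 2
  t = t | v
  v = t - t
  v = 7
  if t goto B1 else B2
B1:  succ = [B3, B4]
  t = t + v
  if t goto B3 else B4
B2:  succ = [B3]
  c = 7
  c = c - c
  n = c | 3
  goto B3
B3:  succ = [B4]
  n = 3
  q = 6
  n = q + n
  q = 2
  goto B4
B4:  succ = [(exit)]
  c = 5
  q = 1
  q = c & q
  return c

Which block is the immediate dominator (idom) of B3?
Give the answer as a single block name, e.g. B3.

Answer: B0

Analysis:
idom tree: B1←B0 B2←B0 B3←B0 B4←B0
Join-block Dom:
  B3: preds {B1,B2}: {B0,B1} ∩ {B0,B2} = {B0}; idom=B0
  B4: preds {B1,B3}: {B0,B1} ∩ {B0,B3} = {B0}; idom=B0

idom(B3) = B0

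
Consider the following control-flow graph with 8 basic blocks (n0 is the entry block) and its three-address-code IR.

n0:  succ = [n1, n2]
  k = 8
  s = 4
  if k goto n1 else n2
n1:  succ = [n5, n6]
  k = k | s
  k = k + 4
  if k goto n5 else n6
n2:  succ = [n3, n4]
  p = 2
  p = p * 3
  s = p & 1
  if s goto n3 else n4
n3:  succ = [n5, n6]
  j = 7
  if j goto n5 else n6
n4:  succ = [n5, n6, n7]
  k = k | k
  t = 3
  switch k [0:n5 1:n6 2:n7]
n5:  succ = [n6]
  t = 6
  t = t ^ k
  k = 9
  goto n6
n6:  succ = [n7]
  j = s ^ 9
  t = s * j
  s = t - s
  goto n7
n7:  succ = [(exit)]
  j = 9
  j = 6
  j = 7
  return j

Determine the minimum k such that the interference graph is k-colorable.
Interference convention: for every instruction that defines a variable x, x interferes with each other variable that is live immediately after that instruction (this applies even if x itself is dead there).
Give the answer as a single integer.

def/use:
  n0: def={k,s} ue=∅
  n1: def={k} ue={k,s}
  n2: def={p,s} ue=∅
  n3: def={j} ue=∅
  n4: def={k,t} ue={k}
  n5: def={k,t} ue={k}
  n6: def={j,s,t} ue={s}
  n7: def={j} ue=∅

Live sets:
  n0: in=∅ out={k,s}
  n1: in={k,s} out={k,s}
  n2: in={k} out={k,s}
  n3: in={k,s} out={k,s}
  n4: in={k,s} out={k,s}
  n5: in={k,s} out={s}
  n6: in={s} out=∅
  n7: in=∅ out=∅

Interference:
  j — {k,s}
  k — {j,p,s,t}
  p — {k}
  s — {j,k,t}
  t — {k,s}

Chromatic number:
  {j,k,s} pairwise interfere (3-clique) ⇒ χ ≥ 3
  assign j→c2 k→c0 p→c1 s→c1 t→c2 — no edge inside a register ⇒ χ ≤ 3
  χ = 3

Answer: 3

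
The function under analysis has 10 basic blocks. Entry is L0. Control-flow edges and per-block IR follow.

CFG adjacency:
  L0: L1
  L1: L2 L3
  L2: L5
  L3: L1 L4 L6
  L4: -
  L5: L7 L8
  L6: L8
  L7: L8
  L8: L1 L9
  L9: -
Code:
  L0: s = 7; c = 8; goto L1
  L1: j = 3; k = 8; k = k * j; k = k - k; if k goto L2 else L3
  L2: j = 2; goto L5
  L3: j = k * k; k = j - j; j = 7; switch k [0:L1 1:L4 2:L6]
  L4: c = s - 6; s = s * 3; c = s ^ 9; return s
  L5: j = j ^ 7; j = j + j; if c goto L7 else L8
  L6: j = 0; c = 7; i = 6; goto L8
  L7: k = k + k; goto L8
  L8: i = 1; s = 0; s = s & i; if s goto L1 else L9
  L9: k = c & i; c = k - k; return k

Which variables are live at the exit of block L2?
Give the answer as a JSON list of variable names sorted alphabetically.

Answer: ["c", "j", "k"]

Analysis:
Block summaries:
  L0: def={c,s} ue=∅
  L1: def={j,k} ue=∅
  L2: def={j} ue=∅
  L3: def={j,k} ue={k}
  L4: def={c,s} ue={s}
  L5: def={j} ue={c,j}
  L6: def={c,i,j} ue=∅
  L7: def={k} ue={k}
  L8: def={i,s} ue=∅
  L9: def={c,k} ue={c,i}

Live sets:
  L0 li=∅ lo={c,s}
  L1 li={c,s} lo={c,k,s}
  L2 li={c,k} lo={c,j,k}
  L3 li={c,k,s} lo={c,s}
  L4 li={s} lo=∅
  L5 li={c,j,k} lo={c,k}
  L6 li=∅ lo={c}
  L7 li={c,k} lo={c}
  L8 li={c} lo={c,i,s}
  L9 li={c,i} lo=∅

live-out(L2) = ["c", "j", "k"]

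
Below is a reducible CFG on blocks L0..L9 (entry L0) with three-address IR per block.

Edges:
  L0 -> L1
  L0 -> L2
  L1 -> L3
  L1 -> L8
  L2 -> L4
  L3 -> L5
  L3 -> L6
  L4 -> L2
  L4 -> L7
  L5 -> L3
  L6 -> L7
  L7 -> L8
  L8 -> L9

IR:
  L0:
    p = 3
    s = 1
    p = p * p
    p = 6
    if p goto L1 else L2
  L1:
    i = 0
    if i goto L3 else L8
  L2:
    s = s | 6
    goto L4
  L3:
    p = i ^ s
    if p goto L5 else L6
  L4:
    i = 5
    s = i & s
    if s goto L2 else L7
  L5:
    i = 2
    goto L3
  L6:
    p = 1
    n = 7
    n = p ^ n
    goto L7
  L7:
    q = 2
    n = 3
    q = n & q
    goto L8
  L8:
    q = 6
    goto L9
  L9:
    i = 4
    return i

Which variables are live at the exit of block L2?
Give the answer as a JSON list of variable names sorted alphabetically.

Answer: ["s"]

Derivation:
Per-block:
  L0: {p,s} / ∅
  L1: {i} / ∅
  L2: {s} / {s}
  L3: {p} / {i,s}
  L4: {i,s} / {s}
  L5: {i} / ∅
  L6: {n,p} / ∅
  L7: {n,q} / ∅
  L8: {q} / ∅
  L9: {i} / ∅

Liveness:
  L0 li=∅ lo={s}
  L1 li={s} lo={i,s}
  L2 li={s} lo={s}
  L3 li={i,s} lo={s}
  L4 li={s} lo={s}
  L5 li={s} lo={i,s}
  L6 li=∅ lo=∅
  L7 li=∅ lo=∅
  L8 li=∅ lo=∅
  L9 li=∅ lo=∅

live-out(L2) = ["s"]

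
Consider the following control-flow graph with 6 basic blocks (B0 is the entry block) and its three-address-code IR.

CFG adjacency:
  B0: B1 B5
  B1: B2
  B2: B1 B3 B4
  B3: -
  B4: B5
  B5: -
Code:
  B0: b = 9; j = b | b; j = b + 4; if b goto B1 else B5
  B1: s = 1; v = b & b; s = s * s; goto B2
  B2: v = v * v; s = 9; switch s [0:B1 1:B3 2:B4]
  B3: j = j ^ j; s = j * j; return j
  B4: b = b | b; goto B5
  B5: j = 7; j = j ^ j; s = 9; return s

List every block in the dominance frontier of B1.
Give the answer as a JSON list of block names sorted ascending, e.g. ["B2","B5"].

Answer: ["B1", "B5"]

Working:
idom tree: B1←B0 B2←B1 B3←B2 B4←B2 B5←B0
Join-block Dom:
  B1: preds {B0,B2}: {B0} ∩ {B0,B1,B2} = {B0}; idom=B0
  B5: preds {B0,B4}: {B0} ∩ {B0,B1,B2,B4} = {B0}; idom=B0

Frontier:
  join B1 pred B0: · stop@B0
  join B1 pred B2: B2→B1 stop@B0
  join B5 pred B0: · stop@B0
  join B5 pred B4: B4→B2→B1 stop@B0
  DF(B0)=∅
  DF(B1)={B1,B5}
  DF(B2)={B1,B5}
  DF(B3)=∅
  DF(B4)={B5}
  DF(B5)=∅

DF(B1) = ["B1", "B5"]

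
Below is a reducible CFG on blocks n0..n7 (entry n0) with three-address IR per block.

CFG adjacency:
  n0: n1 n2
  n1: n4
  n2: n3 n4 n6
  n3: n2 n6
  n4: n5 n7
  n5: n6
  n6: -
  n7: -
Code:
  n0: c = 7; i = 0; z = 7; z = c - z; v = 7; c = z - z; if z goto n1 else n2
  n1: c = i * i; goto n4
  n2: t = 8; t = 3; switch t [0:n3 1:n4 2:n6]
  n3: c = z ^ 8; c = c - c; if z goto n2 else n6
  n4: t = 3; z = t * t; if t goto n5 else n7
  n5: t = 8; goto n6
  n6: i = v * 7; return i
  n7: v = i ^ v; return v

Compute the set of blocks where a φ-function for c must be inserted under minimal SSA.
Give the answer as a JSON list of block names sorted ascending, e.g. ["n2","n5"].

Answer: ["n2", "n4", "n6"]

Working:
idom tree: n1←n0 n2←n0 n3←n2 n4←n0 n5←n4 n6←n0 n7←n4
Dom∩ at merges:
  n2: preds {n0,n3}: {n0} ∩ {n0,n2,n3} = {n0}; idom=n0
  n4: preds {n1,n2}: {n0,n1} ∩ {n0,n2} = {n0}; idom=n0
  n6: preds {n2,n3,n5}: {n0,n2} ∩ {n0,n2,n3} ∩ {n0,n4,n5} = {n0}; idom=n0

DF derivation:
  n2←n0: walk · to n0
  n2←n3: walk n3→n2 to n0
  n4←n1: walk n1 to n0
  n4←n2: walk n2 to n0
  n6←n2: walk n2 to n0
  n6←n3: walk n3→n2 to n0
  n6←n5: walk n5→n4 to n0
  DF(n0)=∅
  DF(n1)={n4}
  DF(n2)={n2,n4,n6}
  DF(n3)={n2,n6}
  DF(n4)={n6}
  DF(n5)={n6}
  DF(n6)=∅
  DF(n7)=∅

φ for c: defs {n0,n1,n3}
  DF⁺ = {n2,n4,n6}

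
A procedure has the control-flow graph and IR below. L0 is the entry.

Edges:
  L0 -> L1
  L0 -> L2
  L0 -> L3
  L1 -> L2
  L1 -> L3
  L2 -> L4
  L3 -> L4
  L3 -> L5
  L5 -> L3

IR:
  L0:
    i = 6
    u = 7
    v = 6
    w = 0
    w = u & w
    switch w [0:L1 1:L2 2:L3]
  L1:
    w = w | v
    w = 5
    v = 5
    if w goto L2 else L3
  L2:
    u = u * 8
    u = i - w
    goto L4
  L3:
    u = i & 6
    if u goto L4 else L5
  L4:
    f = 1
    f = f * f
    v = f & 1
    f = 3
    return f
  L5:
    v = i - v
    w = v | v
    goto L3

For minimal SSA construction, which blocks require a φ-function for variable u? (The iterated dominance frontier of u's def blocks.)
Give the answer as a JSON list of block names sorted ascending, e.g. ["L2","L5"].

idom tree: L1←L0 L2←L0 L3←L0 L4←L0 L5←L3
Join-block Dom:
  L2: preds {L0,L1}: {L0} ∩ {L0,L1} = {L0}; idom=L0
  L3: preds {L0,L1,L5}: {L0} ∩ {L0,L1} ∩ {L0,L3,L5} = {L0}; idom=L0
  L4: preds {L2,L3}: {L0,L2} ∩ {L0,L3} = {L0}; idom=L0

Frontier:
  join L2 pred L0: · stop@L0
  join L2 pred L1: L1 stop@L0
  join L3 pred L0: · stop@L0
  join L3 pred L1: L1 stop@L0
  join L3 pred L5: L5→L3 stop@L0
  join L4 pred L2: L2 stop@L0
  join L4 pred L3: L3 stop@L0
  L0 → ∅
  L1 → {L2,L3}
  L2 → {L4}
  L3 → {L3,L4}
  L4 → ∅
  L5 → {L3}

φ for u: defs {L0,L2,L3}
  DF⁺ = {L3,L4}

Answer: ["L3", "L4"]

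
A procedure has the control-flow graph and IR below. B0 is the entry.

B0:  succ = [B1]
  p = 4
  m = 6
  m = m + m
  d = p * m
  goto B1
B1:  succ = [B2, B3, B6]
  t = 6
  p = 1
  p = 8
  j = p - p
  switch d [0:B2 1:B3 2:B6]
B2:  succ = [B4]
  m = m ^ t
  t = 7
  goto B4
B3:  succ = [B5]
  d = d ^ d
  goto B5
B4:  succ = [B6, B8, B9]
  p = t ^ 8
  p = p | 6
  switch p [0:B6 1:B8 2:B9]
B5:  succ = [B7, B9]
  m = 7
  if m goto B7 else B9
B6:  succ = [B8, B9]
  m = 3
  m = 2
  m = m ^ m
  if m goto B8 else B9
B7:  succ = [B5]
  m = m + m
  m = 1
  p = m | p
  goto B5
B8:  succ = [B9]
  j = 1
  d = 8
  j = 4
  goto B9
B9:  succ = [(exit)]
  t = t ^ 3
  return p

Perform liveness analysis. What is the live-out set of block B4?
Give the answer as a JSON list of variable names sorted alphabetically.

Answer: ["p", "t"]

Working:
Block summaries:
  B0: {d,m,p} / ∅
  B1: {j,p,t} / {d}
  B2: {m,t} / {m,t}
  B3: {d} / {d}
  B4: {p} / {t}
  B5: {m} / ∅
  B6: {m} / ∅
  B7: {m,p} / {m,p}
  B8: {d,j} / ∅
  B9: {t} / {p,t}

Liveness:
  B0 li=∅ lo={d,m}
  B1 li={d,m} lo={d,m,p,t}
  B2 li={m,t} lo={t}
  B3 li={d,p,t} lo={p,t}
  B4 li={t} lo={p,t}
  B5 li={p,t} lo={m,p,t}
  B6 li={p,t} lo={p,t}
  B7 li={m,p,t} lo={p,t}
  B8 li={p,t} lo={p,t}
  B9 li={p,t} lo=∅

live-out(B4) = ["p", "t"]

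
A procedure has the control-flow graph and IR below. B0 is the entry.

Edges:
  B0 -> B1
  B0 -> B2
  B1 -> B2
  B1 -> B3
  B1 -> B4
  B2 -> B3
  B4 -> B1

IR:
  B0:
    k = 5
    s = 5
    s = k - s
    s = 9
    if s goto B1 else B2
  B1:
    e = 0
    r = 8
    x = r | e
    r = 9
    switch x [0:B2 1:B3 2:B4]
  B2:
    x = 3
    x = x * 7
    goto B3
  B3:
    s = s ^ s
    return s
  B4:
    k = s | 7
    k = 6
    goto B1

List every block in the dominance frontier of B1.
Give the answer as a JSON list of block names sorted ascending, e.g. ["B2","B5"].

Answer: ["B1", "B2", "B3"]

Analysis:
idom tree: B1←B0 B2←B0 B3←B0 B4←B1
Dom∩ at merges:
  B1: preds {B0,B4}: {B0} ∩ {B0,B1,B4} = {B0}; idom=B0
  B2: preds {B0,B1}: {B0} ∩ {B0,B1} = {B0}; idom=B0
  B3: preds {B1,B2}: {B0,B1} ∩ {B0,B2} = {B0}; idom=B0

DF walk-up:
  B1←B0: walk · to B0
  B1←B4: walk B4→B1 to B0
  B2←B0: walk · to B0
  B2←B1: walk B1 to B0
  B3←B1: walk B1 to B0
  B3←B2: walk B2 to B0
  DF(B0)=∅
  DF(B1)={B1,B2,B3}
  DF(B2)={B3}
  DF(B3)=∅
  DF(B4)={B1}

DF(B1) = ["B1", "B2", "B3"]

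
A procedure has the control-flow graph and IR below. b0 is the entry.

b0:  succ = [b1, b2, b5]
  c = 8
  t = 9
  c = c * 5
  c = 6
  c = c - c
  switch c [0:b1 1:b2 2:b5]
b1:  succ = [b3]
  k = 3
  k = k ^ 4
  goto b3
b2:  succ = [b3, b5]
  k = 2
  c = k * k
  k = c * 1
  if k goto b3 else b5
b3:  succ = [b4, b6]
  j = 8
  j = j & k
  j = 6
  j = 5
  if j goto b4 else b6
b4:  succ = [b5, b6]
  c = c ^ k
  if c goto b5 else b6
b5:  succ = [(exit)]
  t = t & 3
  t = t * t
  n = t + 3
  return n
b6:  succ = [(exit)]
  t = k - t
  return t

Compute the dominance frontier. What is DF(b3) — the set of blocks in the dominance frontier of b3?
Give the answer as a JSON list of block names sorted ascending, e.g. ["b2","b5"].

idom tree: b1←b0 b2←b0 b3←b0 b4←b3 b5←b0 b6←b3
Join-block Dom:
  b3: preds {b1,b2}: {b0,b1} ∩ {b0,b2} = {b0}; idom=b0
  b5: preds {b0,b2,b4}: {b0} ∩ {b0,b2} ∩ {b0,b3,b4} = {b0}; idom=b0
  b6: preds {b3,b4}: {b0,b3} ∩ {b0,b3,b4} = {b0,b3}; idom=b3

Frontier:
  join b3 pred b1: b1 stop@b0
  join b3 pred b2: b2 stop@b0
  join b5 pred b0: · stop@b0
  join b5 pred b2: b2 stop@b0
  join b5 pred b4: b4→b3 stop@b0
  join b6 pred b3: · stop@b3
  join b6 pred b4: b4 stop@b3
  b0 → ∅
  b1 → {b3}
  b2 → {b3,b5}
  b3 → {b5}
  b4 → {b5,b6}
  b5 → ∅
  b6 → ∅

DF(b3) = ["b5"]

Answer: ["b5"]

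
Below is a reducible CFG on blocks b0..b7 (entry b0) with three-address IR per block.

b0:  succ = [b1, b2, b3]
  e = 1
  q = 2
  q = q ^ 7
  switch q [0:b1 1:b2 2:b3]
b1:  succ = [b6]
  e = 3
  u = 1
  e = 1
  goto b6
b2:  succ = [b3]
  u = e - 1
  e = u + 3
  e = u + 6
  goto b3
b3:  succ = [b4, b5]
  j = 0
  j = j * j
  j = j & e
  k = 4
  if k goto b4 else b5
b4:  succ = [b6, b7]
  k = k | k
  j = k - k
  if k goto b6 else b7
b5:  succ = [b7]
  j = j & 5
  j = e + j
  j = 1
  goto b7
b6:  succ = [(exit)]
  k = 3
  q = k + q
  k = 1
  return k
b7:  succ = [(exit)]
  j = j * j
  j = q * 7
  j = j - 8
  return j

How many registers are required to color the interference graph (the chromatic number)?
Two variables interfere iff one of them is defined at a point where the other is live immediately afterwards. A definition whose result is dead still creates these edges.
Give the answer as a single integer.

Per-block:
  b0: def={e,q} ue=∅
  b1: def={e,u} ue=∅
  b2: def={e,u} ue={e}
  b3: def={j,k} ue={e}
  b4: def={j,k} ue={k}
  b5: def={j} ue={e,j}
  b6: def={k,q} ue={q}
  b7: def={j} ue={j,q}

Liveness:
  b0 li=∅ lo={e,q}
  b1 li={q} lo={q}
  b2 li={e,q} lo={e,q}
  b3 li={e,q} lo={e,j,k,q}
  b4 li={k,q} lo={j,q}
  b5 li={e,j,q} lo={j,q}
  b6 li={q} lo=∅
  b7 li={j,q} lo=∅

Interference:
  e — {j,k,q,u}
  j — {e,k,q}
  k — {e,j,q}
  q — {e,j,k,u}
  u — {e,q}

Colouring:
  {e,j,k,q} pairwise interfere (4-clique) ⇒ χ ≥ 4
  4-colouring: R0={e}  R1={q}  R2={j,u}  R3={k}
  χ = 4

Answer: 4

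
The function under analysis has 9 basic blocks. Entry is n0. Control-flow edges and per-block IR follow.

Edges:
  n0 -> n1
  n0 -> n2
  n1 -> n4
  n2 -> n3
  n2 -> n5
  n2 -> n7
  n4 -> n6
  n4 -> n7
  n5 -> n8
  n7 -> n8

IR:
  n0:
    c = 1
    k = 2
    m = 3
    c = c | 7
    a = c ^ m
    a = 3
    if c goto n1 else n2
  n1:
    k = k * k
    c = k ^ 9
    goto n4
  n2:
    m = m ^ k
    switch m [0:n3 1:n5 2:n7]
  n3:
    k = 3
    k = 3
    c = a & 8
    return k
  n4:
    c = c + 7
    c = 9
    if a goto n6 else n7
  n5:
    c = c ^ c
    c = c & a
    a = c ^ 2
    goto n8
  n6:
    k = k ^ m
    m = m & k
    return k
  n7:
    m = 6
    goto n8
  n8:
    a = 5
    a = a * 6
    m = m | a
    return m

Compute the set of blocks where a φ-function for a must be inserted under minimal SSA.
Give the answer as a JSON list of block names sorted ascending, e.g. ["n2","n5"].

idom tree: n1←n0 n2←n0 n3←n2 n4←n1 n5←n2 n6←n4 n7←n0 n8←n0
Join-block Dom:
  n7: preds {n2,n4}: {n0,n2} ∩ {n0,n1,n4} = {n0}; idom=n0
  n8: preds {n5,n7}: {n0,n2,n5} ∩ {n0,n7} = {n0}; idom=n0

DF derivation:
  n7←n2: walk n2 to n0
  n7←n4: walk n4→n1 to n0
  n8←n5: walk n5→n2 to n0
  n8←n7: walk n7 to n0
  DF(n0)=∅
  DF(n1)={n7}
  DF(n2)={n7,n8}
  DF(n3)=∅
  DF(n4)={n7}
  DF(n5)={n8}
  DF(n6)=∅
  DF(n7)={n8}
  DF(n8)=∅

φ for a: defs {n0,n5,n8}
  DF⁺ = {n8}

Answer: ["n8"]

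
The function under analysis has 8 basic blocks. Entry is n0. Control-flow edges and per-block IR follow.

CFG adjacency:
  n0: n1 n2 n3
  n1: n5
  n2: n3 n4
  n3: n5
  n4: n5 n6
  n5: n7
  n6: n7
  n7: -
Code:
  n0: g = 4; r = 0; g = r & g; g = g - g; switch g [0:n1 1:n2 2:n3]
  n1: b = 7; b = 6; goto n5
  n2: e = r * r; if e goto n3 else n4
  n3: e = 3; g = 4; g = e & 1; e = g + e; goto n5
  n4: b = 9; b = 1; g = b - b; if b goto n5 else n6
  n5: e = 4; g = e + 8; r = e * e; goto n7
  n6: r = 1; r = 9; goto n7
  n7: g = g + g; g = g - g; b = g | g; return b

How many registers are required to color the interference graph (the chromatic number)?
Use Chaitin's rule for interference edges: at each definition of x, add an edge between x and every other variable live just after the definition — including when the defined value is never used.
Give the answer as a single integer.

Answer: 2

Derivation:
Block summaries:
  n0: {g,r} / ∅
  n1: {b} / ∅
  n2: {e} / {r}
  n3: {e,g} / ∅
  n4: {b,g} / ∅
  n5: {e,g,r} / ∅
  n6: {r} / ∅
  n7: {b,g} / {g}

Live sets:
  live n0: ∅→{r}
  live n1: ∅→∅
  live n2: {r}→∅
  live n3: ∅→∅
  live n4: ∅→{g}
  live n5: ∅→{g}
  live n6: {g}→{g}
  live n7: {g}→∅

Interference:
  b — {g}
  e — {g}
  g — {b,e,r}
  r — {g}

Chromatic number:
  clique {b,g} ⇒ need ≥ 2
  2-colouring: R0={g}  R1={b,e,r}
  χ = 2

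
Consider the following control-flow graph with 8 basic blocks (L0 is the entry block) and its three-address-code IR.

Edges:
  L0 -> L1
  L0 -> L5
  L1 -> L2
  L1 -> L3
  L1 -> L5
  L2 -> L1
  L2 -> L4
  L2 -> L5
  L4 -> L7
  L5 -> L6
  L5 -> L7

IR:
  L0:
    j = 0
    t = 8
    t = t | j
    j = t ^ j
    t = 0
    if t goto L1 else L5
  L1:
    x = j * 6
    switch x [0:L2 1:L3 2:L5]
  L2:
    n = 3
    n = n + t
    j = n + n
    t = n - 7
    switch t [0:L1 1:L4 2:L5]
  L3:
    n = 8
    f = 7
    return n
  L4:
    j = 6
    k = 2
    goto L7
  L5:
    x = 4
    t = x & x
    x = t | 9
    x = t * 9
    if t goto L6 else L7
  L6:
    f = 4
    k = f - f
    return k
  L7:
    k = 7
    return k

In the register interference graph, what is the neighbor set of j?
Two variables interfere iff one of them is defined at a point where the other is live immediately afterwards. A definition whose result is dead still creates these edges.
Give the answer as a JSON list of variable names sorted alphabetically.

def/use:
  L0: {j,t} / ∅
  L1: {x} / {j}
  L2: {j,n,t} / {t}
  L3: {f,n} / ∅
  L4: {j,k} / ∅
  L5: {t,x} / ∅
  L6: {f,k} / ∅
  L7: {k} / ∅

Live sets:
  L0 li=∅ lo={j,t}
  L1 li={j,t} lo={t}
  L2 li={t} lo={j,t}
  L3 li=∅ lo=∅
  L4 li=∅ lo=∅
  L5 li=∅ lo=∅
  L6 li=∅ lo=∅
  L7 li=∅ lo=∅

Interfere edges:
  f: {n}
  j: {n,t}
  k: ∅
  n: {f,j,t}
  t: {j,n,x}
  x: {t}

N(j) = ["n", "t"]

Answer: ["n", "t"]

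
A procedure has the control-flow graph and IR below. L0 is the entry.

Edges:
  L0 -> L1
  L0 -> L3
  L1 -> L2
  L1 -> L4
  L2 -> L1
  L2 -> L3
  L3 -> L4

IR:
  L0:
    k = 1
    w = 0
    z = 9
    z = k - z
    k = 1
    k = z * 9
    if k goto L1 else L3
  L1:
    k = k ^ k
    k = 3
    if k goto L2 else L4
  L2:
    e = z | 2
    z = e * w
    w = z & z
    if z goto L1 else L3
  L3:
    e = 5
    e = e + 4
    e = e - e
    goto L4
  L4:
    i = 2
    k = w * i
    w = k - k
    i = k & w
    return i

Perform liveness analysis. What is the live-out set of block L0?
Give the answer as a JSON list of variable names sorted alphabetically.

Block summaries:
  L0: def={k,w,z} ue=∅
  L1: def={k} ue={k}
  L2: def={e,w,z} ue={w,z}
  L3: def={e} ue=∅
  L4: def={i,k,w} ue={w}

Liveness:
  live L0: ∅→{k,w,z}
  live L1: {k,w,z}→{k,w,z}
  live L2: {k,w,z}→{k,w,z}
  live L3: {w}→{w}
  live L4: {w}→∅

live-out(L0) = ["k", "w", "z"]

Answer: ["k", "w", "z"]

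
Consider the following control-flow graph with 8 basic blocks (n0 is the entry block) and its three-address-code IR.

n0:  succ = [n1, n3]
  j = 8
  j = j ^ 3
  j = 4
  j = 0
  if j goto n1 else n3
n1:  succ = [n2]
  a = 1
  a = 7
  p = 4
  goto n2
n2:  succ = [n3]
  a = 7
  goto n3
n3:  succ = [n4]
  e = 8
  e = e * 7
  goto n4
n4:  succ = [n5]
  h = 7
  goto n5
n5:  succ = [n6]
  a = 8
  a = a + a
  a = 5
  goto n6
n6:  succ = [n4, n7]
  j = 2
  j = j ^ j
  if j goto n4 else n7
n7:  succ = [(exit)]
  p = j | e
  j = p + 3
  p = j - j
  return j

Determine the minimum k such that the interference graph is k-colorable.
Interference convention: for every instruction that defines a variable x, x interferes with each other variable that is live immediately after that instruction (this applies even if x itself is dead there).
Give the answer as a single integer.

Answer: 2

Analysis:
Block summaries:
  n0: {j} / ∅
  n1: {a,p} / ∅
  n2: {a} / ∅
  n3: {e} / ∅
  n4: {h} / ∅
  n5: {a} / ∅
  n6: {j} / ∅
  n7: {j,p} / {e,j}

Backward fixpoint:
  n0 li=∅ lo=∅
  n1 li=∅ lo=∅
  n2 li=∅ lo=∅
  n3 li=∅ lo={e}
  n4 li={e} lo={e}
  n5 li={e} lo={e}
  n6 li={e} lo={e,j}
  n7 li={e,j} lo=∅

Conflict graph:
  a — {e}
  e — {a,h,j}
  h — {e}
  j — {e,p}
  p — {j}

Colouring:
  lower bound: {a,e} mutually conflict ⇒ χ ≥ 2
  2-colouring: R0={e,p}  R1={a,h,j}
  χ = 2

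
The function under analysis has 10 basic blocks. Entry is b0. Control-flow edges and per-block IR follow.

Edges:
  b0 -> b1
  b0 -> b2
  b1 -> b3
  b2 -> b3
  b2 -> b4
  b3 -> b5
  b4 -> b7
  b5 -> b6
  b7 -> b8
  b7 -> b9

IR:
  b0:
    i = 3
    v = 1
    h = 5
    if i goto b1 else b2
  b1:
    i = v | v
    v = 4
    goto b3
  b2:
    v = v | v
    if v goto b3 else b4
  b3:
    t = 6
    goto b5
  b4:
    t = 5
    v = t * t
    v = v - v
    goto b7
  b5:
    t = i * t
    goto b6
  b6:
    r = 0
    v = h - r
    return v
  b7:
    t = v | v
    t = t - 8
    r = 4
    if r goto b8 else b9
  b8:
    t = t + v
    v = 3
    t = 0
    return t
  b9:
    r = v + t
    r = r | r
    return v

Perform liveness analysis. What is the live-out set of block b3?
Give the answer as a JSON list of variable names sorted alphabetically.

Answer: ["h", "i", "t"]

Working:
def/use:
  b0: {h,i,v} / ∅
  b1: {i,v} / {v}
  b2: {v} / {v}
  b3: {t} / ∅
  b4: {t,v} / ∅
  b5: {t} / {i,t}
  b6: {r,v} / {h}
  b7: {r,t} / {v}
  b8: {t,v} / {t,v}
  b9: {r} / {t,v}

Live sets:
  live b0: ∅→{h,i,v}
  live b1: {h,v}→{h,i}
  live b2: {h,i,v}→{h,i}
  live b3: {h,i}→{h,i,t}
  live b4: ∅→{v}
  live b5: {h,i,t}→{h}
  live b6: {h}→∅
  live b7: {v}→{t,v}
  live b8: {t,v}→∅
  live b9: {t,v}→∅

live-out(b3) = ["h", "i", "t"]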